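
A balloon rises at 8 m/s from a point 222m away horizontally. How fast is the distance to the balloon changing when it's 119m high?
952√63445/63445 ≈ 3.78 m/s

z² = 222² + y²
z = √(222² + 119²) = √63445
dz/dt = y/z · dy/dt = 119/√63445 · 8 = 952√63445/63445 ≈ 3.78 m/s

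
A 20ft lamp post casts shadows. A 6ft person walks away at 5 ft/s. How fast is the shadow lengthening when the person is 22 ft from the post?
15/7 ft/s

By similar triangles: 20/(x+s) = 6/s
Solving: s = 6x/14
ds/dt = 6/14 · dx/dt = 3/7 · 5 = 15/7 ft/s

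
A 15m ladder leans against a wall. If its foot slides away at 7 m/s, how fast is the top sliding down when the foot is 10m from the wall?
14√5/5 ≈ 6.261 m/s

x² + y² = 15²
2x·dx/dt + 2y·dy/dt = 0
dy/dt = -x/y · dx/dt = -10/(5√5) · 7 = -14√5/5 m/s
The top is descending at 14√5/5 ≈ 6.261 m/s.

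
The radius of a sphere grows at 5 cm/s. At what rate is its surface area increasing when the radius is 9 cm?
360π cm²/s

S = 4πr²
dS/dt = dS/dr · dr/dt = 8πr · 5
At r = 9: dS/dt = 360π cm²/s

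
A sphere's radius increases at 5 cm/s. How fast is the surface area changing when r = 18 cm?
720π cm²/s

S = 4πr²
dS/dt = dS/dr · dr/dt = 8πr · 5
At r = 18: dS/dt = 720π cm²/s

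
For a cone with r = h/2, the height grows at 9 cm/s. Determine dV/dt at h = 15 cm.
2025π/4 cm³/s

V = (1/3)π(h/2)²h = πh³/12
dV/dt = πh²/4 · 9
At h = 15: dV/dt = 2025π/4 cm³/s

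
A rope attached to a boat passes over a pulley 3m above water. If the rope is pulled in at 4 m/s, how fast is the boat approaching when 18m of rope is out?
24√35/35 ≈ 4.057 m/s

rope² = x² + 3²
x = √(18² - 3²) = 3√35
dx/dt = (rope/x) · d(rope)/dt = (18/(3√35)) · (-4) = -24√35/35 m/s
The boat approaches at 24√35/35 ≈ 4.057 m/s.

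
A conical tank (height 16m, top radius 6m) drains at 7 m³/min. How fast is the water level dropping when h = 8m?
7/(9π) ≈ 0.2476 m/min

r/h = 6/16, so r = (3/8)h
V = (1/3)πr²h = (1/3)π((3/8)h)²h = (3/64)πh³
dV/dh = (9/64)πh²
dh/dt = (dV/dt)/(dV/dh) = -7/((9/64)π·8²) = -7/(9π) m/min
The level is dropping at 7/(9π) ≈ 0.2476 m/min.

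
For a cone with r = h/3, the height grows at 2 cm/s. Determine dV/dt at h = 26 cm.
1352π/9 cm³/s

V = (1/3)π(h/3)²h = πh³/27
dV/dt = πh²/9 · 2
At h = 26: dV/dt = 1352π/9 cm³/s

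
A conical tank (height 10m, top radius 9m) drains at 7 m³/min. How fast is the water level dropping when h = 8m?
175/(1296π) ≈ 0.04298 m/min

r/h = 9/10, so r = (9/10)h
V = (1/3)πr²h = (1/3)π((9/10)h)²h = (27/100)πh³
dV/dh = (81/100)πh²
dh/dt = (dV/dt)/(dV/dh) = -7/((81/100)π·8²) = -175/(1296π) m/min
The level is dropping at 175/(1296π) ≈ 0.04298 m/min.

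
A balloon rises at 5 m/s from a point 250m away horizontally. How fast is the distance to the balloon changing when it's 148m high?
370√21101/21101 ≈ 2.547 m/s

z² = 250² + y²
z = √(250² + 148²) = 2√21101
dz/dt = y/z · dy/dt = 148/(2√21101) · 5 = 370√21101/21101 ≈ 2.547 m/s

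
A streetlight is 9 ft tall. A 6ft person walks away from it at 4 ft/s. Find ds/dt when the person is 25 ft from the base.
8 ft/s

By similar triangles: 9/(x+s) = 6/s
Solving: s = 6x/3
ds/dt = 6/3 · dx/dt = 2 · 4 = 8 ft/s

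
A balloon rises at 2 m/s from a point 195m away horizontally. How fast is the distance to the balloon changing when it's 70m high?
28√1717/1717 ≈ 0.6757 m/s

z² = 195² + y²
z = √(195² + 70²) = 5√1717
dz/dt = y/z · dy/dt = 70/(5√1717) · 2 = 28√1717/1717 ≈ 0.6757 m/s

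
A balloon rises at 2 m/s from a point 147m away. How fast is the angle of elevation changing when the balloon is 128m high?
0.007738 rad/s

tan(θ) = y/147
sec²(θ) · dθ/dt = (1/147) · dy/dt
dθ/dt = cos²(θ)/147 · 2 = 147/(147² + 128²) · 2
dθ/dt = 0.007738 rad/s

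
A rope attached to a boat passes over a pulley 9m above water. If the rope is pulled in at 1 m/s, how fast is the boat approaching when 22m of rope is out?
22√403/403 ≈ 1.096 m/s

rope² = x² + 9²
x = √(22² - 9²) = √403
dx/dt = (rope/x) · d(rope)/dt = (22/√403) · (-1) = -22√403/403 m/s
The boat approaches at 22√403/403 ≈ 1.096 m/s.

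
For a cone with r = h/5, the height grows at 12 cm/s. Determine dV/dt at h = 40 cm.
768π cm³/s

V = (1/3)π(h/5)²h = πh³/75
dV/dt = πh²/25 · 12
At h = 40: dV/dt = 768π cm³/s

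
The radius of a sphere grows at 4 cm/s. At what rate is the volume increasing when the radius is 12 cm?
2304π cm³/s

V = (4/3)πr³
dV/dt = dV/dr · dr/dt = 4πr² · 4
At r = 12: dV/dt = 2304π cm³/s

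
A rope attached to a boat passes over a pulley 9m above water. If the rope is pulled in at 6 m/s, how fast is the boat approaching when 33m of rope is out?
33√7/14 ≈ 6.236 m/s

rope² = x² + 9²
x = √(33² - 9²) = 12√7
dx/dt = (rope/x) · d(rope)/dt = (33/(12√7)) · (-6) = -33√7/14 m/s
The boat approaches at 33√7/14 ≈ 6.236 m/s.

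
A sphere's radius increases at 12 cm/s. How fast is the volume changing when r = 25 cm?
30000π cm³/s

V = (4/3)πr³
dV/dt = dV/dr · dr/dt = 4πr² · 12
At r = 25: dV/dt = 30000π cm³/s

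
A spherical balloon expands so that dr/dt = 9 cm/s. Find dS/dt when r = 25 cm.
1800π cm²/s

S = 4πr²
dS/dt = dS/dr · dr/dt = 8πr · 9
At r = 25: dS/dt = 1800π cm²/s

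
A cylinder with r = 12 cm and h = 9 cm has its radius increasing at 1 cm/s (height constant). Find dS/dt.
66π cm²/s

S = 2πrh + 2πr² (lateral + bases)
dS/dt = (2πh + 4πr)·dr/dt = (2π·9 + 4π·12)·1
= 66π cm²/s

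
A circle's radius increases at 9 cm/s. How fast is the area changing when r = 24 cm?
432π cm²/s

A = πr²
dA/dt = 2πr · dr/dt = 2π(24)(9) = 432π cm²/s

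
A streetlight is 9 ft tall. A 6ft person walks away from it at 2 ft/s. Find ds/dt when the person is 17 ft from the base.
4 ft/s

By similar triangles: 9/(x+s) = 6/s
Solving: s = 6x/3
ds/dt = 6/3 · dx/dt = 2 · 2 = 4 ft/s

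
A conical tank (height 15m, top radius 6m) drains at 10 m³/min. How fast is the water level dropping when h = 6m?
125/(72π) ≈ 0.5526 m/min

r/h = 6/15, so r = (2/5)h
V = (1/3)πr²h = (1/3)π((2/5)h)²h = (4/75)πh³
dV/dh = (4/25)πh²
dh/dt = (dV/dt)/(dV/dh) = -10/((4/25)π·6²) = -125/(72π) m/min
The level is dropping at 125/(72π) ≈ 0.5526 m/min.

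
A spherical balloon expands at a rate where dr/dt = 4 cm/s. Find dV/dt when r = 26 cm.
10816π cm³/s

V = (4/3)πr³
dV/dt = dV/dr · dr/dt = 4πr² · 4
At r = 26: dV/dt = 10816π cm³/s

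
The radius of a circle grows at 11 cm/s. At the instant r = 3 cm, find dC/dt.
22π cm/s

C = 2πr
dC/dt = 2π · dr/dt = 2π · 11 = 22π cm/s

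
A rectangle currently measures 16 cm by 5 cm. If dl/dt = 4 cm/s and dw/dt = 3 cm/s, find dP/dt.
14 cm/s

P = 2(l + w)
dP/dt = 2(dl/dt + dw/dt) = 2(4 + 3) = 14 cm/s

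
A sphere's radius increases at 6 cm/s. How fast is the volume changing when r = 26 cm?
16224π cm³/s

V = (4/3)πr³
dV/dt = dV/dr · dr/dt = 4πr² · 6
At r = 26: dV/dt = 16224π cm³/s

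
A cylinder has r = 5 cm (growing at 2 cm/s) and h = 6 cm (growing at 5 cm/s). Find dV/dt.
245π cm³/s

V = πr²h
dV/dt = 2πrh·dr/dt + πr²·dh/dt
= 2π(5)(6)(2) + π(5)²(5)
= 245π cm³/s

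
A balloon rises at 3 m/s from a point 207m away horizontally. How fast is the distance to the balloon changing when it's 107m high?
321√54298/54298 ≈ 1.378 m/s

z² = 207² + y²
z = √(207² + 107²) = √54298
dz/dt = y/z · dy/dt = 107/√54298 · 3 = 321√54298/54298 ≈ 1.378 m/s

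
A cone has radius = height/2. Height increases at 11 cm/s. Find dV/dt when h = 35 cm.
13475π/4 cm³/s

V = (1/3)π(h/2)²h = πh³/12
dV/dt = πh²/4 · 11
At h = 35: dV/dt = 13475π/4 cm³/s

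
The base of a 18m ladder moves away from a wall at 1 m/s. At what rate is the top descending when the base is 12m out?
2√5/5 ≈ 0.8944 m/s

x² + y² = 18²
2x·dx/dt + 2y·dy/dt = 0
dy/dt = -x/y · dx/dt = -12/(6√5) · 1 = -2√5/5 m/s
The top is descending at 2√5/5 ≈ 0.8944 m/s.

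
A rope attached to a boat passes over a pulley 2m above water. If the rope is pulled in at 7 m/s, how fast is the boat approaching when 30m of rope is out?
15√14/8 ≈ 7.016 m/s

rope² = x² + 2²
x = √(30² - 2²) = 8√14
dx/dt = (rope/x) · d(rope)/dt = (30/(8√14)) · (-7) = -15√14/8 m/s
The boat approaches at 15√14/8 ≈ 7.016 m/s.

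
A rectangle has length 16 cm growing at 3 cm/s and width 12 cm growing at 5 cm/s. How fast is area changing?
116 cm²/s

A = lw
dA/dt = w·dl/dt + l·dw/dt = 12·3 + 16·5 = 116 cm²/s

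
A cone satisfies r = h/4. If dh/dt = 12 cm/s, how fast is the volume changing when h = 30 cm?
675π cm³/s

V = (1/3)π(h/4)²h = πh³/48
dV/dt = πh²/16 · 12
At h = 30: dV/dt = 675π cm³/s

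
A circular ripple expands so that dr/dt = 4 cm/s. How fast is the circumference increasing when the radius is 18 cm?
8π cm/s

C = 2πr
dC/dt = 2π · dr/dt = 2π · 4 = 8π cm/s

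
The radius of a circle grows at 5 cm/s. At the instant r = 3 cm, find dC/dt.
10π cm/s

C = 2πr
dC/dt = 2π · dr/dt = 2π · 5 = 10π cm/s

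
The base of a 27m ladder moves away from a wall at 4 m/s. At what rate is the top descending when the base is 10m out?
40√629/629 ≈ 1.595 m/s

x² + y² = 27²
2x·dx/dt + 2y·dy/dt = 0
dy/dt = -x/y · dx/dt = -10/√629 · 4 = -40√629/629 m/s
The top is descending at 40√629/629 ≈ 1.595 m/s.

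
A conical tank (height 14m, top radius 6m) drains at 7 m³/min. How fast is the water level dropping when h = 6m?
343/(324π) ≈ 0.337 m/min

r/h = 6/14, so r = (3/7)h
V = (1/3)πr²h = (1/3)π((3/7)h)²h = (3/49)πh³
dV/dh = (9/49)πh²
dh/dt = (dV/dt)/(dV/dh) = -7/((9/49)π·6²) = -343/(324π) m/min
The level is dropping at 343/(324π) ≈ 0.337 m/min.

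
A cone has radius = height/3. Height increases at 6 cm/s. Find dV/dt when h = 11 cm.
242π/3 cm³/s

V = (1/3)π(h/3)²h = πh³/27
dV/dt = πh²/9 · 6
At h = 11: dV/dt = 242π/3 cm³/s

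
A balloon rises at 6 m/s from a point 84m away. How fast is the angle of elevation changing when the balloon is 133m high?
0.020368 rad/s

tan(θ) = y/84
sec²(θ) · dθ/dt = (1/84) · dy/dt
dθ/dt = cos²(θ)/84 · 6 = 84/(84² + 133²) · 6
dθ/dt = 0.020368 rad/s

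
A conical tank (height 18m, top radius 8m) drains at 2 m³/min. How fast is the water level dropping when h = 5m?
81/(200π) ≈ 0.1289 m/min

r/h = 8/18, so r = (4/9)h
V = (1/3)πr²h = (1/3)π((4/9)h)²h = (16/243)πh³
dV/dh = (16/81)πh²
dh/dt = (dV/dt)/(dV/dh) = -2/((16/81)π·5²) = -81/(200π) m/min
The level is dropping at 81/(200π) ≈ 0.1289 m/min.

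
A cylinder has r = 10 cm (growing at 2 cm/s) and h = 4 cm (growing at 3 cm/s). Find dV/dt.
460π cm³/s

V = πr²h
dV/dt = 2πrh·dr/dt + πr²·dh/dt
= 2π(10)(4)(2) + π(10)²(3)
= 460π cm³/s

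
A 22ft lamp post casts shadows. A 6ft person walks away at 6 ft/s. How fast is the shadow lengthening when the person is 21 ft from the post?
9/4 ft/s

By similar triangles: 22/(x+s) = 6/s
Solving: s = 6x/16
ds/dt = 6/16 · dx/dt = 3/8 · 6 = 9/4 ft/s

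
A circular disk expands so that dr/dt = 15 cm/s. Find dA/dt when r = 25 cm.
750π cm²/s

A = πr²
dA/dt = 2πr · dr/dt = 2π(25)(15) = 750π cm²/s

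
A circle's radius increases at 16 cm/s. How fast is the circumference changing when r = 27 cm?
32π cm/s

C = 2πr
dC/dt = 2π · dr/dt = 2π · 16 = 32π cm/s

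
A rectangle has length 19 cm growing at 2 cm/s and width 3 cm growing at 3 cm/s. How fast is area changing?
63 cm²/s

A = lw
dA/dt = w·dl/dt + l·dw/dt = 3·2 + 19·3 = 63 cm²/s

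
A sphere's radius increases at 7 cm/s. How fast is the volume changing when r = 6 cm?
1008π cm³/s

V = (4/3)πr³
dV/dt = dV/dr · dr/dt = 4πr² · 7
At r = 6: dV/dt = 1008π cm³/s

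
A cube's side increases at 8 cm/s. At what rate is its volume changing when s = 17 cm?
6936 cm³/s

V = s³
dV/dt = 3s² · ds/dt = 3·17²·8 = 6936 cm³/s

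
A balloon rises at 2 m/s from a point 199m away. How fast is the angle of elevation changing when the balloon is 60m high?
0.009213 rad/s

tan(θ) = y/199
sec²(θ) · dθ/dt = (1/199) · dy/dt
dθ/dt = cos²(θ)/199 · 2 = 199/(199² + 60²) · 2
dθ/dt = 0.009213 rad/s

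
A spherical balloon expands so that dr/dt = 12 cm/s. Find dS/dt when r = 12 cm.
1152π cm²/s

S = 4πr²
dS/dt = dS/dr · dr/dt = 8πr · 12
At r = 12: dS/dt = 1152π cm²/s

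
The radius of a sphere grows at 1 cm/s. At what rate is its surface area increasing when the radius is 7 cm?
56π cm²/s

S = 4πr²
dS/dt = dS/dr · dr/dt = 8πr · 1
At r = 7: dS/dt = 56π cm²/s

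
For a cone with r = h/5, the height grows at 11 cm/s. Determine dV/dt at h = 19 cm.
3971π/25 cm³/s

V = (1/3)π(h/5)²h = πh³/75
dV/dt = πh²/25 · 11
At h = 19: dV/dt = 3971π/25 cm³/s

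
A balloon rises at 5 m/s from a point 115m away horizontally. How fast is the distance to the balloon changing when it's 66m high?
330√17581/17581 ≈ 2.489 m/s

z² = 115² + y²
z = √(115² + 66²) = √17581
dz/dt = y/z · dy/dt = 66/√17581 · 5 = 330√17581/17581 ≈ 2.489 m/s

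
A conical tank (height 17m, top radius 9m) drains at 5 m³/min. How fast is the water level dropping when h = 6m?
1445/(2916π) ≈ 0.1577 m/min

r/h = 9/17, so r = (9/17)h
V = (1/3)πr²h = (1/3)π((9/17)h)²h = (27/289)πh³
dV/dh = (81/289)πh²
dh/dt = (dV/dt)/(dV/dh) = -5/((81/289)π·6²) = -1445/(2916π) m/min
The level is dropping at 1445/(2916π) ≈ 0.1577 m/min.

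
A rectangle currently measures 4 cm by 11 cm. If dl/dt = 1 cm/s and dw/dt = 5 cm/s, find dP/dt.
12 cm/s

P = 2(l + w)
dP/dt = 2(dl/dt + dw/dt) = 2(1 + 5) = 12 cm/s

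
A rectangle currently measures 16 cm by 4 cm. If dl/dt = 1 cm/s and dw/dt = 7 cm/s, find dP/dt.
16 cm/s

P = 2(l + w)
dP/dt = 2(dl/dt + dw/dt) = 2(1 + 7) = 16 cm/s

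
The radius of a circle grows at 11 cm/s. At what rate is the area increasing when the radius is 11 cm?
242π cm²/s

A = πr²
dA/dt = 2πr · dr/dt = 2π(11)(11) = 242π cm²/s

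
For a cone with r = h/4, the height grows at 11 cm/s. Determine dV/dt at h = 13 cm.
1859π/16 cm³/s

V = (1/3)π(h/4)²h = πh³/48
dV/dt = πh²/16 · 11
At h = 13: dV/dt = 1859π/16 cm³/s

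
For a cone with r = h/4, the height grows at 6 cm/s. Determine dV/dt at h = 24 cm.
216π cm³/s

V = (1/3)π(h/4)²h = πh³/48
dV/dt = πh²/16 · 6
At h = 24: dV/dt = 216π cm³/s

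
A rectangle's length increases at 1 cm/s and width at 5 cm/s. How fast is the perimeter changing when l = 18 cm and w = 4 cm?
12 cm/s

P = 2(l + w)
dP/dt = 2(dl/dt + dw/dt) = 2(1 + 5) = 12 cm/s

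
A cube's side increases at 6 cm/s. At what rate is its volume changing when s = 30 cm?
16200 cm³/s

V = s³
dV/dt = 3s² · ds/dt = 3·30²·6 = 16200 cm³/s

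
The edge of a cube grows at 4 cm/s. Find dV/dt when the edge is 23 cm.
6348 cm³/s

V = s³
dV/dt = 3s² · ds/dt = 3·23²·4 = 6348 cm³/s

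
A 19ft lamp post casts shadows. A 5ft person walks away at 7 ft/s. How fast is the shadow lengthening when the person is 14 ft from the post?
5/2 ft/s

By similar triangles: 19/(x+s) = 5/s
Solving: s = 5x/14
ds/dt = 5/14 · dx/dt = 5/14 · 7 = 5/2 ft/s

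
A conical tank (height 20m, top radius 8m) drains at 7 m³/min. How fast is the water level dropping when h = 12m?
175/(576π) ≈ 0.09671 m/min

r/h = 8/20, so r = (2/5)h
V = (1/3)πr²h = (1/3)π((2/5)h)²h = (4/75)πh³
dV/dh = (4/25)πh²
dh/dt = (dV/dt)/(dV/dh) = -7/((4/25)π·12²) = -175/(576π) m/min
The level is dropping at 175/(576π) ≈ 0.09671 m/min.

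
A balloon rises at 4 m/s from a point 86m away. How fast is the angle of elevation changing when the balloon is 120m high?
0.015783 rad/s

tan(θ) = y/86
sec²(θ) · dθ/dt = (1/86) · dy/dt
dθ/dt = cos²(θ)/86 · 4 = 86/(86² + 120²) · 4
dθ/dt = 0.015783 rad/s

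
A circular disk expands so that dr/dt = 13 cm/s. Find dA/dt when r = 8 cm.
208π cm²/s

A = πr²
dA/dt = 2πr · dr/dt = 2π(8)(13) = 208π cm²/s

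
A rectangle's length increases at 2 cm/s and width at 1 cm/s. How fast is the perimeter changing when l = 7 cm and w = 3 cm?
6 cm/s

P = 2(l + w)
dP/dt = 2(dl/dt + dw/dt) = 2(2 + 1) = 6 cm/s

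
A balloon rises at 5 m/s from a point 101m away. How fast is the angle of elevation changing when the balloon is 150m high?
0.015443 rad/s

tan(θ) = y/101
sec²(θ) · dθ/dt = (1/101) · dy/dt
dθ/dt = cos²(θ)/101 · 5 = 101/(101² + 150²) · 5
dθ/dt = 0.015443 rad/s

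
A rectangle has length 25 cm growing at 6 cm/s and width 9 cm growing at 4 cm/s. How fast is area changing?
154 cm²/s

A = lw
dA/dt = w·dl/dt + l·dw/dt = 9·6 + 25·4 = 154 cm²/s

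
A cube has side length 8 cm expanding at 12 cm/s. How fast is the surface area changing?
1152 cm²/s

A = 6s²
dA/dt = 12s · ds/dt = 12·8·12 = 1152 cm²/s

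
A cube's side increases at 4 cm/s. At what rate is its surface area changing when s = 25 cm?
1200 cm²/s

A = 6s²
dA/dt = 12s · ds/dt = 12·25·4 = 1200 cm²/s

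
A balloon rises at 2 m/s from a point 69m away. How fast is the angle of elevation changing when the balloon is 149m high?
0.005118 rad/s

tan(θ) = y/69
sec²(θ) · dθ/dt = (1/69) · dy/dt
dθ/dt = cos²(θ)/69 · 2 = 69/(69² + 149²) · 2
dθ/dt = 0.005118 rad/s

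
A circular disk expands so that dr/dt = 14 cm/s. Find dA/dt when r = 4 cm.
112π cm²/s

A = πr²
dA/dt = 2πr · dr/dt = 2π(4)(14) = 112π cm²/s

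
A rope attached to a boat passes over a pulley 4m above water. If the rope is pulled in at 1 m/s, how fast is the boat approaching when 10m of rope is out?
5√21/21 ≈ 1.091 m/s

rope² = x² + 4²
x = √(10² - 4²) = 2√21
dx/dt = (rope/x) · d(rope)/dt = (10/(2√21)) · (-1) = -5√21/21 m/s
The boat approaches at 5√21/21 ≈ 1.091 m/s.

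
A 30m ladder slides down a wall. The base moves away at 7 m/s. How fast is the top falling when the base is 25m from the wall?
35√11/11 ≈ 10.55 m/s

x² + y² = 30²
2x·dx/dt + 2y·dy/dt = 0
dy/dt = -x/y · dx/dt = -25/(5√11) · 7 = -35√11/11 m/s
The top is descending at 35√11/11 ≈ 10.55 m/s.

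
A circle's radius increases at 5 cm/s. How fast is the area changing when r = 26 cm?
260π cm²/s

A = πr²
dA/dt = 2πr · dr/dt = 2π(26)(5) = 260π cm²/s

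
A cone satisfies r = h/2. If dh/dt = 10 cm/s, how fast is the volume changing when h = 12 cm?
360π cm³/s

V = (1/3)π(h/2)²h = πh³/12
dV/dt = πh²/4 · 10
At h = 12: dV/dt = 360π cm³/s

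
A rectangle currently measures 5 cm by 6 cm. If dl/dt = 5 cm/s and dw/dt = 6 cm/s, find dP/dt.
22 cm/s

P = 2(l + w)
dP/dt = 2(dl/dt + dw/dt) = 2(5 + 6) = 22 cm/s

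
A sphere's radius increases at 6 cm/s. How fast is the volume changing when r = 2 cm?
96π cm³/s

V = (4/3)πr³
dV/dt = dV/dr · dr/dt = 4πr² · 6
At r = 2: dV/dt = 96π cm³/s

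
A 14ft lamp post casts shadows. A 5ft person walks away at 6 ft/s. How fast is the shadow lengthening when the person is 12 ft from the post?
10/3 ft/s

By similar triangles: 14/(x+s) = 5/s
Solving: s = 5x/9
ds/dt = 5/9 · dx/dt = 5/9 · 6 = 10/3 ft/s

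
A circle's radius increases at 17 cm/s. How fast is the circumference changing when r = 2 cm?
34π cm/s

C = 2πr
dC/dt = 2π · dr/dt = 2π · 17 = 34π cm/s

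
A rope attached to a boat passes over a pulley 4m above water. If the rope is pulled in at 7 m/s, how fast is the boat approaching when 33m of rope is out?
231√1073/1073 ≈ 7.052 m/s

rope² = x² + 4²
x = √(33² - 4²) = √1073
dx/dt = (rope/x) · d(rope)/dt = (33/√1073) · (-7) = -231√1073/1073 m/s
The boat approaches at 231√1073/1073 ≈ 7.052 m/s.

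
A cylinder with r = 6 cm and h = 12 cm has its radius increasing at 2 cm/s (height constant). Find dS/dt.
96π cm²/s

S = 2πrh + 2πr² (lateral + bases)
dS/dt = (2πh + 4πr)·dr/dt = (2π·12 + 4π·6)·2
= 96π cm²/s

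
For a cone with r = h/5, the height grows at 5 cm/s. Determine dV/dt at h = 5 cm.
5π cm³/s

V = (1/3)π(h/5)²h = πh³/75
dV/dt = πh²/25 · 5
At h = 5: dV/dt = 5π cm³/s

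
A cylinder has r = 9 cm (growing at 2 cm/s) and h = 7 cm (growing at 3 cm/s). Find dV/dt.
495π cm³/s

V = πr²h
dV/dt = 2πrh·dr/dt + πr²·dh/dt
= 2π(9)(7)(2) + π(9)²(3)
= 495π cm³/s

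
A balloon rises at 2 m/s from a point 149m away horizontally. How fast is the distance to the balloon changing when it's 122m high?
244√37085/37085 ≈ 1.267 m/s

z² = 149² + y²
z = √(149² + 122²) = √37085
dz/dt = y/z · dy/dt = 122/√37085 · 2 = 244√37085/37085 ≈ 1.267 m/s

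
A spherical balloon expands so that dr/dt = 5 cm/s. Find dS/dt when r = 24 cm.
960π cm²/s

S = 4πr²
dS/dt = dS/dr · dr/dt = 8πr · 5
At r = 24: dS/dt = 960π cm²/s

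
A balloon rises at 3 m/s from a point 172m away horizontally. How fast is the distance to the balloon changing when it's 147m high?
441√51193/51193 ≈ 1.949 m/s

z² = 172² + y²
z = √(172² + 147²) = √51193
dz/dt = y/z · dy/dt = 147/√51193 · 3 = 441√51193/51193 ≈ 1.949 m/s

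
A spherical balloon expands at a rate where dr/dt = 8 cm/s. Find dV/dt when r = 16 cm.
8192π cm³/s

V = (4/3)πr³
dV/dt = dV/dr · dr/dt = 4πr² · 8
At r = 16: dV/dt = 8192π cm³/s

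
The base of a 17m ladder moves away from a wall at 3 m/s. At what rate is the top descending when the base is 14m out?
14√93/31 ≈ 4.355 m/s

x² + y² = 17²
2x·dx/dt + 2y·dy/dt = 0
dy/dt = -x/y · dx/dt = -14/√93 · 3 = -14√93/31 m/s
The top is descending at 14√93/31 ≈ 4.355 m/s.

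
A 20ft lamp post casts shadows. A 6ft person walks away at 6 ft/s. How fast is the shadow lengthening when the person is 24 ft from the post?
18/7 ft/s

By similar triangles: 20/(x+s) = 6/s
Solving: s = 6x/14
ds/dt = 6/14 · dx/dt = 3/7 · 6 = 18/7 ft/s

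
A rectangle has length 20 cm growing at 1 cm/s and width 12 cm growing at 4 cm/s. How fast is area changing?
92 cm²/s

A = lw
dA/dt = w·dl/dt + l·dw/dt = 12·1 + 20·4 = 92 cm²/s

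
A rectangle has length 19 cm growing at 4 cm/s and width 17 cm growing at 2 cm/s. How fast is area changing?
106 cm²/s

A = lw
dA/dt = w·dl/dt + l·dw/dt = 17·4 + 19·2 = 106 cm²/s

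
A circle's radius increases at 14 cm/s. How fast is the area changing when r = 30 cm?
840π cm²/s

A = πr²
dA/dt = 2πr · dr/dt = 2π(30)(14) = 840π cm²/s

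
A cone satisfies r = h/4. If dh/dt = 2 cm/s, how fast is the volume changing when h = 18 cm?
81π/2 cm³/s

V = (1/3)π(h/4)²h = πh³/48
dV/dt = πh²/16 · 2
At h = 18: dV/dt = 81π/2 cm³/s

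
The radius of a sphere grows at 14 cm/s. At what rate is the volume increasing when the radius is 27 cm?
40824π cm³/s

V = (4/3)πr³
dV/dt = dV/dr · dr/dt = 4πr² · 14
At r = 27: dV/dt = 40824π cm³/s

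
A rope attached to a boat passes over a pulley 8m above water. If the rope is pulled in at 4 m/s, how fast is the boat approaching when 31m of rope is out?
124√897/897 ≈ 4.14 m/s

rope² = x² + 8²
x = √(31² - 8²) = √897
dx/dt = (rope/x) · d(rope)/dt = (31/√897) · (-4) = -124√897/897 m/s
The boat approaches at 124√897/897 ≈ 4.14 m/s.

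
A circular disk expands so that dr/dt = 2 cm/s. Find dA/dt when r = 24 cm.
96π cm²/s

A = πr²
dA/dt = 2πr · dr/dt = 2π(24)(2) = 96π cm²/s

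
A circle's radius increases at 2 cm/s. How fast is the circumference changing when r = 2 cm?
4π cm/s

C = 2πr
dC/dt = 2π · dr/dt = 2π · 2 = 4π cm/s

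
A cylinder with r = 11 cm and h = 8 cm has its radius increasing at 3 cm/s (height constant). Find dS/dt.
180π cm²/s

S = 2πrh + 2πr² (lateral + bases)
dS/dt = (2πh + 4πr)·dr/dt = (2π·8 + 4π·11)·3
= 180π cm²/s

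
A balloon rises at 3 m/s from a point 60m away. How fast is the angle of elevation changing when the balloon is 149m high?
0.006976 rad/s

tan(θ) = y/60
sec²(θ) · dθ/dt = (1/60) · dy/dt
dθ/dt = cos²(θ)/60 · 3 = 60/(60² + 149²) · 3
dθ/dt = 0.006976 rad/s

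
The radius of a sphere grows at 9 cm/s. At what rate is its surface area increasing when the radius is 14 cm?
1008π cm²/s

S = 4πr²
dS/dt = dS/dr · dr/dt = 8πr · 9
At r = 14: dS/dt = 1008π cm²/s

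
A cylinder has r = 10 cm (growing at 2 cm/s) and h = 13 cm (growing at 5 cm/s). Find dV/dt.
1020π cm³/s

V = πr²h
dV/dt = 2πrh·dr/dt + πr²·dh/dt
= 2π(10)(13)(2) + π(10)²(5)
= 1020π cm³/s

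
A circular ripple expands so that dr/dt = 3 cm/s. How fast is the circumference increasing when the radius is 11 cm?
6π cm/s

C = 2πr
dC/dt = 2π · dr/dt = 2π · 3 = 6π cm/s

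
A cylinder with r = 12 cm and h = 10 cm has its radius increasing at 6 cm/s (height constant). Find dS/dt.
408π cm²/s

S = 2πrh + 2πr² (lateral + bases)
dS/dt = (2πh + 4πr)·dr/dt = (2π·10 + 4π·12)·6
= 408π cm²/s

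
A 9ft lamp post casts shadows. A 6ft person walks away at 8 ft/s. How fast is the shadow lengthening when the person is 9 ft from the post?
16 ft/s

By similar triangles: 9/(x+s) = 6/s
Solving: s = 6x/3
ds/dt = 6/3 · dx/dt = 2 · 8 = 16 ft/s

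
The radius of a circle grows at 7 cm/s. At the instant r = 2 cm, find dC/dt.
14π cm/s

C = 2πr
dC/dt = 2π · dr/dt = 2π · 7 = 14π cm/s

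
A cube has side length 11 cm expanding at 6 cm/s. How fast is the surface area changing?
792 cm²/s

A = 6s²
dA/dt = 12s · ds/dt = 12·11·6 = 792 cm²/s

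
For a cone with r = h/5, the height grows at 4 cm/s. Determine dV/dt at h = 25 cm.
100π cm³/s

V = (1/3)π(h/5)²h = πh³/75
dV/dt = πh²/25 · 4
At h = 25: dV/dt = 100π cm³/s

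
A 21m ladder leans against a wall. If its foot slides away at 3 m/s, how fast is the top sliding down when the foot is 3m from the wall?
√3/4 ≈ 0.433 m/s

x² + y² = 21²
2x·dx/dt + 2y·dy/dt = 0
dy/dt = -x/y · dx/dt = -3/(12√3) · 3 = -√3/4 m/s
The top is descending at √3/4 ≈ 0.433 m/s.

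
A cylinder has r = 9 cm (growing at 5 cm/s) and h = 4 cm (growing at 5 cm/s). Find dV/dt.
765π cm³/s

V = πr²h
dV/dt = 2πrh·dr/dt + πr²·dh/dt
= 2π(9)(4)(5) + π(9)²(5)
= 765π cm³/s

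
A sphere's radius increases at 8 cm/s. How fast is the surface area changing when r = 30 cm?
1920π cm²/s

S = 4πr²
dS/dt = dS/dr · dr/dt = 8πr · 8
At r = 30: dS/dt = 1920π cm²/s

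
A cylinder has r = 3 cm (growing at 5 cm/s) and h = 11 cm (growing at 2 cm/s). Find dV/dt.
348π cm³/s

V = πr²h
dV/dt = 2πrh·dr/dt + πr²·dh/dt
= 2π(3)(11)(5) + π(3)²(2)
= 348π cm³/s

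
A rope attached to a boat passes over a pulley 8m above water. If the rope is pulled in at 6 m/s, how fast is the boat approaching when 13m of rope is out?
26√105/35 ≈ 7.612 m/s

rope² = x² + 8²
x = √(13² - 8²) = √105
dx/dt = (rope/x) · d(rope)/dt = (13/√105) · (-6) = -26√105/35 m/s
The boat approaches at 26√105/35 ≈ 7.612 m/s.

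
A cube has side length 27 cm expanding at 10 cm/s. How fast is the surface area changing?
3240 cm²/s

A = 6s²
dA/dt = 12s · ds/dt = 12·27·10 = 3240 cm²/s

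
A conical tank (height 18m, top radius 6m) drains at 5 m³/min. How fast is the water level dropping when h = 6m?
5/(4π) ≈ 0.3979 m/min

r/h = 6/18, so r = (1/3)h
V = (1/3)πr²h = (1/3)π((1/3)h)²h = (1/27)πh³
dV/dh = (1/9)πh²
dh/dt = (dV/dt)/(dV/dh) = -5/((1/9)π·6²) = -5/(4π) m/min
The level is dropping at 5/(4π) ≈ 0.3979 m/min.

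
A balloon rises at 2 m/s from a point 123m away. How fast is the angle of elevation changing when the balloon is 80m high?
0.011426 rad/s

tan(θ) = y/123
sec²(θ) · dθ/dt = (1/123) · dy/dt
dθ/dt = cos²(θ)/123 · 2 = 123/(123² + 80²) · 2
dθ/dt = 0.011426 rad/s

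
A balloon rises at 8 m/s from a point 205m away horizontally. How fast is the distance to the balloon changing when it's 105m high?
84√2122/1061 ≈ 3.647 m/s

z² = 205² + y²
z = √(205² + 105²) = 5√2122
dz/dt = y/z · dy/dt = 105/(5√2122) · 8 = 84√2122/1061 ≈ 3.647 m/s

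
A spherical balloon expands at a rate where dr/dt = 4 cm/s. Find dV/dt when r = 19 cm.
5776π cm³/s

V = (4/3)πr³
dV/dt = dV/dr · dr/dt = 4πr² · 4
At r = 19: dV/dt = 5776π cm³/s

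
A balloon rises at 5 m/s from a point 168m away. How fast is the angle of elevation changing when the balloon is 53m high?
0.027068 rad/s

tan(θ) = y/168
sec²(θ) · dθ/dt = (1/168) · dy/dt
dθ/dt = cos²(θ)/168 · 5 = 168/(168² + 53²) · 5
dθ/dt = 0.027068 rad/s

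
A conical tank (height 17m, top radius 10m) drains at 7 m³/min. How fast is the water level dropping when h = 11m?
2023/(12100π) ≈ 0.05322 m/min

r/h = 10/17, so r = (10/17)h
V = (1/3)πr²h = (1/3)π((10/17)h)²h = (100/867)πh³
dV/dh = (100/289)πh²
dh/dt = (dV/dt)/(dV/dh) = -7/((100/289)π·11²) = -2023/(12100π) m/min
The level is dropping at 2023/(12100π) ≈ 0.05322 m/min.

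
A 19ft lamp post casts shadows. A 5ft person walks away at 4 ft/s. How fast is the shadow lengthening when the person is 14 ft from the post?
10/7 ft/s

By similar triangles: 19/(x+s) = 5/s
Solving: s = 5x/14
ds/dt = 5/14 · dx/dt = 5/14 · 4 = 10/7 ft/s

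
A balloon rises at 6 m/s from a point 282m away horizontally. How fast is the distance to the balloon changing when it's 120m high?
120√2609/2609 ≈ 2.349 m/s

z² = 282² + y²
z = √(282² + 120²) = 6√2609
dz/dt = y/z · dy/dt = 120/(6√2609) · 6 = 120√2609/2609 ≈ 2.349 m/s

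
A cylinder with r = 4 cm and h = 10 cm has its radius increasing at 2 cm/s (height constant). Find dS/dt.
72π cm²/s

S = 2πrh + 2πr² (lateral + bases)
dS/dt = (2πh + 4πr)·dr/dt = (2π·10 + 4π·4)·2
= 72π cm²/s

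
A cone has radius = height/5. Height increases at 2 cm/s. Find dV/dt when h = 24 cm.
1152π/25 cm³/s

V = (1/3)π(h/5)²h = πh³/75
dV/dt = πh²/25 · 2
At h = 24: dV/dt = 1152π/25 cm³/s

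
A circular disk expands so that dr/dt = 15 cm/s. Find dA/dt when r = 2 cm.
60π cm²/s

A = πr²
dA/dt = 2πr · dr/dt = 2π(2)(15) = 60π cm²/s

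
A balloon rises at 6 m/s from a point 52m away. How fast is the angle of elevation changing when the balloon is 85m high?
0.031423 rad/s

tan(θ) = y/52
sec²(θ) · dθ/dt = (1/52) · dy/dt
dθ/dt = cos²(θ)/52 · 6 = 52/(52² + 85²) · 6
dθ/dt = 0.031423 rad/s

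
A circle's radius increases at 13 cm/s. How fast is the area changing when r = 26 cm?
676π cm²/s

A = πr²
dA/dt = 2πr · dr/dt = 2π(26)(13) = 676π cm²/s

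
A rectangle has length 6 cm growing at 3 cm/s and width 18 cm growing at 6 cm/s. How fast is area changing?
90 cm²/s

A = lw
dA/dt = w·dl/dt + l·dw/dt = 18·3 + 6·6 = 90 cm²/s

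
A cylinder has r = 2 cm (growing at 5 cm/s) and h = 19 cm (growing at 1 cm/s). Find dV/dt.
384π cm³/s

V = πr²h
dV/dt = 2πrh·dr/dt + πr²·dh/dt
= 2π(2)(19)(5) + π(2)²(1)
= 384π cm³/s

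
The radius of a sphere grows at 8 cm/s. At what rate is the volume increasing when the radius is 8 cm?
2048π cm³/s

V = (4/3)πr³
dV/dt = dV/dr · dr/dt = 4πr² · 8
At r = 8: dV/dt = 2048π cm³/s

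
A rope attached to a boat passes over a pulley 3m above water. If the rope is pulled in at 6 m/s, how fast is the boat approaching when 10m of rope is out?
60√91/91 ≈ 6.29 m/s

rope² = x² + 3²
x = √(10² - 3²) = √91
dx/dt = (rope/x) · d(rope)/dt = (10/√91) · (-6) = -60√91/91 m/s
The boat approaches at 60√91/91 ≈ 6.29 m/s.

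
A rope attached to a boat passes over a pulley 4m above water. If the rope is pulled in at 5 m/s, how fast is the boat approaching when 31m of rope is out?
31√105/63 ≈ 5.042 m/s

rope² = x² + 4²
x = √(31² - 4²) = 3√105
dx/dt = (rope/x) · d(rope)/dt = (31/(3√105)) · (-5) = -31√105/63 m/s
The boat approaches at 31√105/63 ≈ 5.042 m/s.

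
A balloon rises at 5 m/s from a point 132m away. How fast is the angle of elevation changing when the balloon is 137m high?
0.018236 rad/s

tan(θ) = y/132
sec²(θ) · dθ/dt = (1/132) · dy/dt
dθ/dt = cos²(θ)/132 · 5 = 132/(132² + 137²) · 5
dθ/dt = 0.018236 rad/s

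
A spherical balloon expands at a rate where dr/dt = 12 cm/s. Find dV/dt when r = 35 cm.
58800π cm³/s

V = (4/3)πr³
dV/dt = dV/dr · dr/dt = 4πr² · 12
At r = 35: dV/dt = 58800π cm³/s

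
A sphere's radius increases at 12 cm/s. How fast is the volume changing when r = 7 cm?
2352π cm³/s

V = (4/3)πr³
dV/dt = dV/dr · dr/dt = 4πr² · 12
At r = 7: dV/dt = 2352π cm³/s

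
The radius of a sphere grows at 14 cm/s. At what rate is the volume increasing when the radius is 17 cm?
16184π cm³/s

V = (4/3)πr³
dV/dt = dV/dr · dr/dt = 4πr² · 14
At r = 17: dV/dt = 16184π cm³/s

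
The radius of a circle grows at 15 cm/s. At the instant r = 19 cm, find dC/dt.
30π cm/s

C = 2πr
dC/dt = 2π · dr/dt = 2π · 15 = 30π cm/s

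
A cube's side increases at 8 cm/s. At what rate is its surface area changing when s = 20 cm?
1920 cm²/s

A = 6s²
dA/dt = 12s · ds/dt = 12·20·8 = 1920 cm²/s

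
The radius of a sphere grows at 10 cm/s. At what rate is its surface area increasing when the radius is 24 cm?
1920π cm²/s

S = 4πr²
dS/dt = dS/dr · dr/dt = 8πr · 10
At r = 24: dS/dt = 1920π cm²/s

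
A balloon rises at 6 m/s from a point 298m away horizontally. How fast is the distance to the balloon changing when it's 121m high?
726√103445/103445 ≈ 2.257 m/s

z² = 298² + y²
z = √(298² + 121²) = √103445
dz/dt = y/z · dy/dt = 121/√103445 · 6 = 726√103445/103445 ≈ 2.257 m/s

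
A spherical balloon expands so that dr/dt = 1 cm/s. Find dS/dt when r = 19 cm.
152π cm²/s

S = 4πr²
dS/dt = dS/dr · dr/dt = 8πr · 1
At r = 19: dS/dt = 152π cm²/s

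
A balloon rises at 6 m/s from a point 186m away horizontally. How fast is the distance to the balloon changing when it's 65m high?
390√38821/38821 ≈ 1.979 m/s

z² = 186² + y²
z = √(186² + 65²) = √38821
dz/dt = y/z · dy/dt = 65/√38821 · 6 = 390√38821/38821 ≈ 1.979 m/s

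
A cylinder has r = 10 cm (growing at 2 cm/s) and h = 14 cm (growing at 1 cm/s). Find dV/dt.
660π cm³/s

V = πr²h
dV/dt = 2πrh·dr/dt + πr²·dh/dt
= 2π(10)(14)(2) + π(10)²(1)
= 660π cm³/s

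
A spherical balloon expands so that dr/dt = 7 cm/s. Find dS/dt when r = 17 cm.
952π cm²/s

S = 4πr²
dS/dt = dS/dr · dr/dt = 8πr · 7
At r = 17: dS/dt = 952π cm²/s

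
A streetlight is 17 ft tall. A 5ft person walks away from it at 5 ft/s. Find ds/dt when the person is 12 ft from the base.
25/12 ft/s

By similar triangles: 17/(x+s) = 5/s
Solving: s = 5x/12
ds/dt = 5/12 · dx/dt = 5/12 · 5 = 25/12 ft/s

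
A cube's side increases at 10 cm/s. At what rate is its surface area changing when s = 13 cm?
1560 cm²/s

A = 6s²
dA/dt = 12s · ds/dt = 12·13·10 = 1560 cm²/s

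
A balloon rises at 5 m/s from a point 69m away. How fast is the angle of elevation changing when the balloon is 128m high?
0.016316 rad/s

tan(θ) = y/69
sec²(θ) · dθ/dt = (1/69) · dy/dt
dθ/dt = cos²(θ)/69 · 5 = 69/(69² + 128²) · 5
dθ/dt = 0.016316 rad/s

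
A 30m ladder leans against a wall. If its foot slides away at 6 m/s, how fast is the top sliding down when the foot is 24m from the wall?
8 m/s

x² + y² = 30²
2x·dx/dt + 2y·dy/dt = 0
dy/dt = -x/y · dx/dt = -24/18 · 6 = -8 m/s
The top is descending at 8 m/s.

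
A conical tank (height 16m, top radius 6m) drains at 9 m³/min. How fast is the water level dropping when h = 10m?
16/(25π) ≈ 0.2037 m/min

r/h = 6/16, so r = (3/8)h
V = (1/3)πr²h = (1/3)π((3/8)h)²h = (3/64)πh³
dV/dh = (9/64)πh²
dh/dt = (dV/dt)/(dV/dh) = -9/((9/64)π·10²) = -16/(25π) m/min
The level is dropping at 16/(25π) ≈ 0.2037 m/min.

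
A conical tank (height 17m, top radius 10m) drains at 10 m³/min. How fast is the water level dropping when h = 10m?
289/(1000π) ≈ 0.09199 m/min

r/h = 10/17, so r = (10/17)h
V = (1/3)πr²h = (1/3)π((10/17)h)²h = (100/867)πh³
dV/dh = (100/289)πh²
dh/dt = (dV/dt)/(dV/dh) = -10/((100/289)π·10²) = -289/(1000π) m/min
The level is dropping at 289/(1000π) ≈ 0.09199 m/min.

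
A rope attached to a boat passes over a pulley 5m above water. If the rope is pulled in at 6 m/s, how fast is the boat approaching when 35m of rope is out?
7√3/2 ≈ 6.062 m/s

rope² = x² + 5²
x = √(35² - 5²) = 20√3
dx/dt = (rope/x) · d(rope)/dt = (35/(20√3)) · (-6) = -7√3/2 m/s
The boat approaches at 7√3/2 ≈ 6.062 m/s.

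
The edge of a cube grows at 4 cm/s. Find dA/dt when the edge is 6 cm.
288 cm²/s

A = 6s²
dA/dt = 12s · ds/dt = 12·6·4 = 288 cm²/s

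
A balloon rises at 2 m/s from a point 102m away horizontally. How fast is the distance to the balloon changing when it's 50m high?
25√3226/1613 ≈ 0.8803 m/s

z² = 102² + y²
z = √(102² + 50²) = 2√3226
dz/dt = y/z · dy/dt = 50/(2√3226) · 2 = 25√3226/1613 ≈ 0.8803 m/s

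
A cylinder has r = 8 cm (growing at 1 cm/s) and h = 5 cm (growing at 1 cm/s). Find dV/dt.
144π cm³/s

V = πr²h
dV/dt = 2πrh·dr/dt + πr²·dh/dt
= 2π(8)(5)(1) + π(8)²(1)
= 144π cm³/s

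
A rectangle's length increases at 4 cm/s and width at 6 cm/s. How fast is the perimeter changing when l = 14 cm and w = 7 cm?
20 cm/s

P = 2(l + w)
dP/dt = 2(dl/dt + dw/dt) = 2(4 + 6) = 20 cm/s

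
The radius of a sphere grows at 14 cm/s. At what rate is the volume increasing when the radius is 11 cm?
6776π cm³/s

V = (4/3)πr³
dV/dt = dV/dr · dr/dt = 4πr² · 14
At r = 11: dV/dt = 6776π cm³/s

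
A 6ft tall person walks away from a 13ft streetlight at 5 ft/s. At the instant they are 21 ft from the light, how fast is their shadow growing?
30/7 ft/s

By similar triangles: 13/(x+s) = 6/s
Solving: s = 6x/7
ds/dt = 6/7 · dx/dt = 6/7 · 5 = 30/7 ft/s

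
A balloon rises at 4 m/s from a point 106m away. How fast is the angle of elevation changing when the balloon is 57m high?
0.029272 rad/s

tan(θ) = y/106
sec²(θ) · dθ/dt = (1/106) · dy/dt
dθ/dt = cos²(θ)/106 · 4 = 106/(106² + 57²) · 4
dθ/dt = 0.029272 rad/s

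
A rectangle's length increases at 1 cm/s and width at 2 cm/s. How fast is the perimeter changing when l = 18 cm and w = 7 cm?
6 cm/s

P = 2(l + w)
dP/dt = 2(dl/dt + dw/dt) = 2(1 + 2) = 6 cm/s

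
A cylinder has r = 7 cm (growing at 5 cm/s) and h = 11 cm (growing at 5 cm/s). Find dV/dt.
1015π cm³/s

V = πr²h
dV/dt = 2πrh·dr/dt + πr²·dh/dt
= 2π(7)(11)(5) + π(7)²(5)
= 1015π cm³/s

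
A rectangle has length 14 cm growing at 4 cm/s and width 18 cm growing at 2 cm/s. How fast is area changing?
100 cm²/s

A = lw
dA/dt = w·dl/dt + l·dw/dt = 18·4 + 14·2 = 100 cm²/s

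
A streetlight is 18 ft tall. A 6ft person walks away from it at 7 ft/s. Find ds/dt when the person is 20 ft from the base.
7/2 ft/s

By similar triangles: 18/(x+s) = 6/s
Solving: s = 6x/12
ds/dt = 6/12 · dx/dt = 1/2 · 7 = 7/2 ft/s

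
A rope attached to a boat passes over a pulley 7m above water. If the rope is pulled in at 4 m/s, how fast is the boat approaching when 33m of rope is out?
33√65/65 ≈ 4.093 m/s

rope² = x² + 7²
x = √(33² - 7²) = 4√65
dx/dt = (rope/x) · d(rope)/dt = (33/(4√65)) · (-4) = -33√65/65 m/s
The boat approaches at 33√65/65 ≈ 4.093 m/s.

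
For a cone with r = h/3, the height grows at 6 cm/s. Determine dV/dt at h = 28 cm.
1568π/3 cm³/s

V = (1/3)π(h/3)²h = πh³/27
dV/dt = πh²/9 · 6
At h = 28: dV/dt = 1568π/3 cm³/s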